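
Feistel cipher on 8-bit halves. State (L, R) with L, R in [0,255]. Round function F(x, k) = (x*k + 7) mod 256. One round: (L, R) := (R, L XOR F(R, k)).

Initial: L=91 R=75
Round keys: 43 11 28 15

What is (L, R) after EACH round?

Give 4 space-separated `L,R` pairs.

Round 1 (k=43): L=75 R=251
Round 2 (k=11): L=251 R=155
Round 3 (k=28): L=155 R=0
Round 4 (k=15): L=0 R=156

Answer: 75,251 251,155 155,0 0,156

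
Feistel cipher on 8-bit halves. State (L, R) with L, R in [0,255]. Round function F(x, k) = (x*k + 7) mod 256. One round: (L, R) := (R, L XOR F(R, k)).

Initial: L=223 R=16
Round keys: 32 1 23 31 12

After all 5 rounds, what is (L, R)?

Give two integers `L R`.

Answer: 64 127

Derivation:
Round 1 (k=32): L=16 R=216
Round 2 (k=1): L=216 R=207
Round 3 (k=23): L=207 R=120
Round 4 (k=31): L=120 R=64
Round 5 (k=12): L=64 R=127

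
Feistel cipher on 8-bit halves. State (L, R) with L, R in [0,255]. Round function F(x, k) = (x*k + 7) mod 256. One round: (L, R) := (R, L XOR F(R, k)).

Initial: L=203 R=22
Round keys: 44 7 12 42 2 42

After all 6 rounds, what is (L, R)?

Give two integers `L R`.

Round 1 (k=44): L=22 R=4
Round 2 (k=7): L=4 R=53
Round 3 (k=12): L=53 R=135
Round 4 (k=42): L=135 R=24
Round 5 (k=2): L=24 R=176
Round 6 (k=42): L=176 R=255

Answer: 176 255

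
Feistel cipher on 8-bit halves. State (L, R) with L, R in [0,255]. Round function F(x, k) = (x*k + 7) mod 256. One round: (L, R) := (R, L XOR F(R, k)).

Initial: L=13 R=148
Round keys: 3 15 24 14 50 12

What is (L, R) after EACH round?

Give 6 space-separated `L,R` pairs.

Answer: 148,206 206,141 141,241 241,184 184,6 6,247

Derivation:
Round 1 (k=3): L=148 R=206
Round 2 (k=15): L=206 R=141
Round 3 (k=24): L=141 R=241
Round 4 (k=14): L=241 R=184
Round 5 (k=50): L=184 R=6
Round 6 (k=12): L=6 R=247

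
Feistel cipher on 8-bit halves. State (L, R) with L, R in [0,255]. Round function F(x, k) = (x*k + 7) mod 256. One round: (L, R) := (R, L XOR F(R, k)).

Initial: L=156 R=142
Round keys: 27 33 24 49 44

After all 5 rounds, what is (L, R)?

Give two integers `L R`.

Answer: 155 193

Derivation:
Round 1 (k=27): L=142 R=157
Round 2 (k=33): L=157 R=202
Round 3 (k=24): L=202 R=106
Round 4 (k=49): L=106 R=155
Round 5 (k=44): L=155 R=193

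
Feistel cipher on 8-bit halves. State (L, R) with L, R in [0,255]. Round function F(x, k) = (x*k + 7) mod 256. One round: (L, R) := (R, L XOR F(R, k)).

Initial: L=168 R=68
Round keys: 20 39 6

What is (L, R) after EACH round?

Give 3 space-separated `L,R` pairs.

Round 1 (k=20): L=68 R=255
Round 2 (k=39): L=255 R=164
Round 3 (k=6): L=164 R=32

Answer: 68,255 255,164 164,32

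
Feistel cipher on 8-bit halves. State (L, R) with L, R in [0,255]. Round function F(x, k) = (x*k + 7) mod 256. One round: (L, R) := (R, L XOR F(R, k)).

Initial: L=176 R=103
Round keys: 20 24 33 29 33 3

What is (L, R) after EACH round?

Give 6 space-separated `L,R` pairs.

Answer: 103,163 163,40 40,140 140,203 203,190 190,138

Derivation:
Round 1 (k=20): L=103 R=163
Round 2 (k=24): L=163 R=40
Round 3 (k=33): L=40 R=140
Round 4 (k=29): L=140 R=203
Round 5 (k=33): L=203 R=190
Round 6 (k=3): L=190 R=138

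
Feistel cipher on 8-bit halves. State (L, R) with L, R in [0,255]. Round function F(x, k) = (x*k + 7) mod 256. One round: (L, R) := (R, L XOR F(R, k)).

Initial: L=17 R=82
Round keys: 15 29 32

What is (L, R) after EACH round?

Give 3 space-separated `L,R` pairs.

Round 1 (k=15): L=82 R=196
Round 2 (k=29): L=196 R=105
Round 3 (k=32): L=105 R=227

Answer: 82,196 196,105 105,227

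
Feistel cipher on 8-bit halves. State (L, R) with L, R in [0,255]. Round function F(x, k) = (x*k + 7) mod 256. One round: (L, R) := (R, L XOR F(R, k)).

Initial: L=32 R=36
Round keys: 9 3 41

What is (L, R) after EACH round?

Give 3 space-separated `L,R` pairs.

Round 1 (k=9): L=36 R=107
Round 2 (k=3): L=107 R=108
Round 3 (k=41): L=108 R=56

Answer: 36,107 107,108 108,56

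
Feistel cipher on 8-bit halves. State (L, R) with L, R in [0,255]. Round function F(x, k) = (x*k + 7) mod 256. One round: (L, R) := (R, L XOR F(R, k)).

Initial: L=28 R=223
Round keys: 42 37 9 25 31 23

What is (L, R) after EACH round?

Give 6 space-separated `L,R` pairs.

Round 1 (k=42): L=223 R=129
Round 2 (k=37): L=129 R=115
Round 3 (k=9): L=115 R=147
Round 4 (k=25): L=147 R=17
Round 5 (k=31): L=17 R=133
Round 6 (k=23): L=133 R=235

Answer: 223,129 129,115 115,147 147,17 17,133 133,235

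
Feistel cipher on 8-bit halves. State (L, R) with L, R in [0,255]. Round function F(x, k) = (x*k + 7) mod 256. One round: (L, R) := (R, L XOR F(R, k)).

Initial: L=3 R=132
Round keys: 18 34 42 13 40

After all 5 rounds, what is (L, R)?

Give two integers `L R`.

Answer: 119 166

Derivation:
Round 1 (k=18): L=132 R=76
Round 2 (k=34): L=76 R=155
Round 3 (k=42): L=155 R=57
Round 4 (k=13): L=57 R=119
Round 5 (k=40): L=119 R=166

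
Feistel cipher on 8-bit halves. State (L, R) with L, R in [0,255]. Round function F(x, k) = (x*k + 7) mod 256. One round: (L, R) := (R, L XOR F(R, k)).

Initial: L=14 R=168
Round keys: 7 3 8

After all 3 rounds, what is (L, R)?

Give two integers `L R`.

Round 1 (k=7): L=168 R=145
Round 2 (k=3): L=145 R=18
Round 3 (k=8): L=18 R=6

Answer: 18 6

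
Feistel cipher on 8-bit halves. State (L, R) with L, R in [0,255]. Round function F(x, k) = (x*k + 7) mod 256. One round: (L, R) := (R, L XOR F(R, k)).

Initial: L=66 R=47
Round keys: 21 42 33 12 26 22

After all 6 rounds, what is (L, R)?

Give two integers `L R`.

Round 1 (k=21): L=47 R=160
Round 2 (k=42): L=160 R=104
Round 3 (k=33): L=104 R=207
Round 4 (k=12): L=207 R=211
Round 5 (k=26): L=211 R=186
Round 6 (k=22): L=186 R=208

Answer: 186 208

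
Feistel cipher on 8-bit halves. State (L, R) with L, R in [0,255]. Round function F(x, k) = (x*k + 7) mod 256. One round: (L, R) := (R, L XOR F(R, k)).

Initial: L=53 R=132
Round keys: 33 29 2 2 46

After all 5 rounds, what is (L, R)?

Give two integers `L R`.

Answer: 220 168

Derivation:
Round 1 (k=33): L=132 R=62
Round 2 (k=29): L=62 R=137
Round 3 (k=2): L=137 R=39
Round 4 (k=2): L=39 R=220
Round 5 (k=46): L=220 R=168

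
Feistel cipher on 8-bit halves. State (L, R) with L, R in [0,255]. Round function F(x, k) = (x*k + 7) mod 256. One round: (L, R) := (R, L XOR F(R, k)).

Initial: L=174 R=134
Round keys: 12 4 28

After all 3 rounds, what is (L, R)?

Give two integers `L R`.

Round 1 (k=12): L=134 R=225
Round 2 (k=4): L=225 R=13
Round 3 (k=28): L=13 R=146

Answer: 13 146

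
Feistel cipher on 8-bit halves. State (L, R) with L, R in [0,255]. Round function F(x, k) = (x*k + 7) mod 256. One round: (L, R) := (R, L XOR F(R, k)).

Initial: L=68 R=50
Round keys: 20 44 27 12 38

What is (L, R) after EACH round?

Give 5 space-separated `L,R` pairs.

Round 1 (k=20): L=50 R=171
Round 2 (k=44): L=171 R=89
Round 3 (k=27): L=89 R=193
Round 4 (k=12): L=193 R=74
Round 5 (k=38): L=74 R=194

Answer: 50,171 171,89 89,193 193,74 74,194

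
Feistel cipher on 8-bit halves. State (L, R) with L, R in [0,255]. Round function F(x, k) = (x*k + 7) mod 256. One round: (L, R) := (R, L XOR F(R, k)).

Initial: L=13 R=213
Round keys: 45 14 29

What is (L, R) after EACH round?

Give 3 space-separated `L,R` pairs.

Answer: 213,117 117,184 184,170

Derivation:
Round 1 (k=45): L=213 R=117
Round 2 (k=14): L=117 R=184
Round 3 (k=29): L=184 R=170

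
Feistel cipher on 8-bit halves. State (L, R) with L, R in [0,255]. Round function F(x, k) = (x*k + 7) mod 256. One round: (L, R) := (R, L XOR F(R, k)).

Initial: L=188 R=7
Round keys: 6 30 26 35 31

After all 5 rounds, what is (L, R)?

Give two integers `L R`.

Answer: 211 18

Derivation:
Round 1 (k=6): L=7 R=141
Round 2 (k=30): L=141 R=138
Round 3 (k=26): L=138 R=134
Round 4 (k=35): L=134 R=211
Round 5 (k=31): L=211 R=18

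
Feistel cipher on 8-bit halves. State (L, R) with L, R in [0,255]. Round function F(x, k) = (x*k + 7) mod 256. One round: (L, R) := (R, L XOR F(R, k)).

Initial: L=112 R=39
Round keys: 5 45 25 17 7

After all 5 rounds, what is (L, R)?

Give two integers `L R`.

Round 1 (k=5): L=39 R=186
Round 2 (k=45): L=186 R=158
Round 3 (k=25): L=158 R=207
Round 4 (k=17): L=207 R=88
Round 5 (k=7): L=88 R=160

Answer: 88 160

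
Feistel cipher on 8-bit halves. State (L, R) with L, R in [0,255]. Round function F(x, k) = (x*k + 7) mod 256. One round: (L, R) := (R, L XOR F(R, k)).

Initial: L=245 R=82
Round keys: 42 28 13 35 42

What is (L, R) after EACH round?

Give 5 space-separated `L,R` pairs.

Answer: 82,142 142,221 221,206 206,236 236,113

Derivation:
Round 1 (k=42): L=82 R=142
Round 2 (k=28): L=142 R=221
Round 3 (k=13): L=221 R=206
Round 4 (k=35): L=206 R=236
Round 5 (k=42): L=236 R=113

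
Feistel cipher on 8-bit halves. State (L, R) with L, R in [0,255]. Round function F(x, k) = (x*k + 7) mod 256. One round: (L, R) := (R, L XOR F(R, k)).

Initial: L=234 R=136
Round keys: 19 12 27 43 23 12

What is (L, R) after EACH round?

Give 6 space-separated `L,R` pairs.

Round 1 (k=19): L=136 R=245
Round 2 (k=12): L=245 R=11
Round 3 (k=27): L=11 R=197
Round 4 (k=43): L=197 R=21
Round 5 (k=23): L=21 R=47
Round 6 (k=12): L=47 R=46

Answer: 136,245 245,11 11,197 197,21 21,47 47,46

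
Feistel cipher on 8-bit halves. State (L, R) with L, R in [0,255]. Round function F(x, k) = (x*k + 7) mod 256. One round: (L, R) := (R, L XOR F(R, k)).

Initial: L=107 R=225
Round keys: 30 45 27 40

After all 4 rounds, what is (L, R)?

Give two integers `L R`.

Answer: 117 211

Derivation:
Round 1 (k=30): L=225 R=14
Round 2 (k=45): L=14 R=156
Round 3 (k=27): L=156 R=117
Round 4 (k=40): L=117 R=211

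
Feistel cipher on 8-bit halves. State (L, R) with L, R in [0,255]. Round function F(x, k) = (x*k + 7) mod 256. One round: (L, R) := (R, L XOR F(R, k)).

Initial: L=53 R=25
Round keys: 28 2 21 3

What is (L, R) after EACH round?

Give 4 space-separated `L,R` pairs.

Answer: 25,246 246,234 234,207 207,158

Derivation:
Round 1 (k=28): L=25 R=246
Round 2 (k=2): L=246 R=234
Round 3 (k=21): L=234 R=207
Round 4 (k=3): L=207 R=158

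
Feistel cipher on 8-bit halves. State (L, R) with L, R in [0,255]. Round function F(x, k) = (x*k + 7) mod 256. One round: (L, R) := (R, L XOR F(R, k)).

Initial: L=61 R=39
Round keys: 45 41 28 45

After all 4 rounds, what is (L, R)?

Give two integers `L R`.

Round 1 (k=45): L=39 R=223
Round 2 (k=41): L=223 R=153
Round 3 (k=28): L=153 R=28
Round 4 (k=45): L=28 R=106

Answer: 28 106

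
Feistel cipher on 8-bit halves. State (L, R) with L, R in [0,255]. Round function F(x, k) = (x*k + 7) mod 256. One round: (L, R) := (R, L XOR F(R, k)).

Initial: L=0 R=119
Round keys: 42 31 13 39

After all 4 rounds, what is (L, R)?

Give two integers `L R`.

Answer: 29 31

Derivation:
Round 1 (k=42): L=119 R=141
Round 2 (k=31): L=141 R=109
Round 3 (k=13): L=109 R=29
Round 4 (k=39): L=29 R=31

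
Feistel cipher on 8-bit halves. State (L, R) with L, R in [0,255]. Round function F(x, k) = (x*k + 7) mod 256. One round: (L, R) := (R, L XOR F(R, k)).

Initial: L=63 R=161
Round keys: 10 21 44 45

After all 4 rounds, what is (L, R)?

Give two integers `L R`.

Round 1 (k=10): L=161 R=110
Round 2 (k=21): L=110 R=172
Round 3 (k=44): L=172 R=249
Round 4 (k=45): L=249 R=96

Answer: 249 96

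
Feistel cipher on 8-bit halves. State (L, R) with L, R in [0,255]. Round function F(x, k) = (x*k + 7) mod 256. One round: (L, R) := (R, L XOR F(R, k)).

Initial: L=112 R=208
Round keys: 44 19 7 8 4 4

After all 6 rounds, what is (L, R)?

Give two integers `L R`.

Round 1 (k=44): L=208 R=183
Round 2 (k=19): L=183 R=76
Round 3 (k=7): L=76 R=172
Round 4 (k=8): L=172 R=43
Round 5 (k=4): L=43 R=31
Round 6 (k=4): L=31 R=168

Answer: 31 168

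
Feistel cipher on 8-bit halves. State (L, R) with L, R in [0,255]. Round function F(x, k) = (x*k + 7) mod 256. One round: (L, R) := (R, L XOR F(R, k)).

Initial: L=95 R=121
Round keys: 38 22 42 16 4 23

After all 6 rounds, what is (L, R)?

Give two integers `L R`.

Round 1 (k=38): L=121 R=162
Round 2 (k=22): L=162 R=138
Round 3 (k=42): L=138 R=9
Round 4 (k=16): L=9 R=29
Round 5 (k=4): L=29 R=114
Round 6 (k=23): L=114 R=88

Answer: 114 88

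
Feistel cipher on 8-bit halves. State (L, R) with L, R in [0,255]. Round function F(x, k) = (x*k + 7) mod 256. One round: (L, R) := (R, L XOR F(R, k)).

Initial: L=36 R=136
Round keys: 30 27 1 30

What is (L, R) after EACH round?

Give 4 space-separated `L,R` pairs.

Answer: 136,211 211,192 192,20 20,159

Derivation:
Round 1 (k=30): L=136 R=211
Round 2 (k=27): L=211 R=192
Round 3 (k=1): L=192 R=20
Round 4 (k=30): L=20 R=159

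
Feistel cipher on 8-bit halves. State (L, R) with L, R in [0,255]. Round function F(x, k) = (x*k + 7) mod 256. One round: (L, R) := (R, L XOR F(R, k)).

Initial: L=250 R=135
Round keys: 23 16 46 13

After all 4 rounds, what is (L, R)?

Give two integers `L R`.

Answer: 21 184

Derivation:
Round 1 (k=23): L=135 R=210
Round 2 (k=16): L=210 R=160
Round 3 (k=46): L=160 R=21
Round 4 (k=13): L=21 R=184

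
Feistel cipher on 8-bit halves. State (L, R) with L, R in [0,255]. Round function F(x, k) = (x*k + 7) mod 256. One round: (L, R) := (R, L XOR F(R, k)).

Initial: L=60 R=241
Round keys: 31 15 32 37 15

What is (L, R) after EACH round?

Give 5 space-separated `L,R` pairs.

Round 1 (k=31): L=241 R=10
Round 2 (k=15): L=10 R=108
Round 3 (k=32): L=108 R=141
Round 4 (k=37): L=141 R=4
Round 5 (k=15): L=4 R=206

Answer: 241,10 10,108 108,141 141,4 4,206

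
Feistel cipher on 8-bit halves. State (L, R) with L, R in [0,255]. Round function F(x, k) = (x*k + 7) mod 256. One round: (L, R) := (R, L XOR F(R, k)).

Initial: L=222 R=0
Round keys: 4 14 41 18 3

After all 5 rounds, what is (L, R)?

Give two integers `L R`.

Answer: 84 110

Derivation:
Round 1 (k=4): L=0 R=217
Round 2 (k=14): L=217 R=229
Round 3 (k=41): L=229 R=109
Round 4 (k=18): L=109 R=84
Round 5 (k=3): L=84 R=110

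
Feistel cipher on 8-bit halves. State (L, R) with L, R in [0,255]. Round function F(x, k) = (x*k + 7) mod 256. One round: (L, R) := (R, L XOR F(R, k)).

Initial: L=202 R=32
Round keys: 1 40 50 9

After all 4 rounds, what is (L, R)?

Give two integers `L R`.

Round 1 (k=1): L=32 R=237
Round 2 (k=40): L=237 R=47
Round 3 (k=50): L=47 R=216
Round 4 (k=9): L=216 R=176

Answer: 216 176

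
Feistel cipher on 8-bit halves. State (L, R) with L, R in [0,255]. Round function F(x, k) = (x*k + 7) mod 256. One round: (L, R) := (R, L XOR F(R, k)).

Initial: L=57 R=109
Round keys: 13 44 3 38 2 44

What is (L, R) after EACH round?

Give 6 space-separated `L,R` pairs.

Round 1 (k=13): L=109 R=169
Round 2 (k=44): L=169 R=126
Round 3 (k=3): L=126 R=40
Round 4 (k=38): L=40 R=137
Round 5 (k=2): L=137 R=49
Round 6 (k=44): L=49 R=250

Answer: 109,169 169,126 126,40 40,137 137,49 49,250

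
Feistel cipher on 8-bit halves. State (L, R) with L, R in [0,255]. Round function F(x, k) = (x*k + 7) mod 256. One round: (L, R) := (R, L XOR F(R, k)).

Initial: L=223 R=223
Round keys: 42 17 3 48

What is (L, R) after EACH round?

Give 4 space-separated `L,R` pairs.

Round 1 (k=42): L=223 R=66
Round 2 (k=17): L=66 R=182
Round 3 (k=3): L=182 R=107
Round 4 (k=48): L=107 R=161

Answer: 223,66 66,182 182,107 107,161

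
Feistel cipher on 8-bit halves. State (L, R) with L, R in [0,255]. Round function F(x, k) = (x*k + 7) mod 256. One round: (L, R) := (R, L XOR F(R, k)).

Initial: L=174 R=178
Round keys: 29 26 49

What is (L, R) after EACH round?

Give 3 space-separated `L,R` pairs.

Answer: 178,159 159,159 159,233

Derivation:
Round 1 (k=29): L=178 R=159
Round 2 (k=26): L=159 R=159
Round 3 (k=49): L=159 R=233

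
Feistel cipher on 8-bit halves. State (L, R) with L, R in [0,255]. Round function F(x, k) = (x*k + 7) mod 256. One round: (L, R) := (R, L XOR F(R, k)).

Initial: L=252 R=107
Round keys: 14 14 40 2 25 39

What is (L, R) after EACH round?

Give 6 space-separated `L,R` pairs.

Answer: 107,29 29,246 246,106 106,45 45,6 6,220

Derivation:
Round 1 (k=14): L=107 R=29
Round 2 (k=14): L=29 R=246
Round 3 (k=40): L=246 R=106
Round 4 (k=2): L=106 R=45
Round 5 (k=25): L=45 R=6
Round 6 (k=39): L=6 R=220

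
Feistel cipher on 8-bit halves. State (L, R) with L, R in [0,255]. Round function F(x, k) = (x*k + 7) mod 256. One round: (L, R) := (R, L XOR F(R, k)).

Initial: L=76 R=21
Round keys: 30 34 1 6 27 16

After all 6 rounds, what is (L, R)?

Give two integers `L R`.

Round 1 (k=30): L=21 R=49
Round 2 (k=34): L=49 R=156
Round 3 (k=1): L=156 R=146
Round 4 (k=6): L=146 R=239
Round 5 (k=27): L=239 R=174
Round 6 (k=16): L=174 R=8

Answer: 174 8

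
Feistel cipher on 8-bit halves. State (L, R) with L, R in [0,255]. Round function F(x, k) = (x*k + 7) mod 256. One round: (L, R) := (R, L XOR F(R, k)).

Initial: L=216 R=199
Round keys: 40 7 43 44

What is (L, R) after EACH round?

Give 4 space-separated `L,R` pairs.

Answer: 199,199 199,191 191,219 219,20

Derivation:
Round 1 (k=40): L=199 R=199
Round 2 (k=7): L=199 R=191
Round 3 (k=43): L=191 R=219
Round 4 (k=44): L=219 R=20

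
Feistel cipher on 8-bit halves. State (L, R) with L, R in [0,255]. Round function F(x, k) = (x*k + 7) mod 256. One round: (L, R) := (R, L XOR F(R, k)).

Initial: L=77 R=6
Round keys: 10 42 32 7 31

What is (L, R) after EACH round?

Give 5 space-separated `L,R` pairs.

Answer: 6,14 14,85 85,169 169,243 243,221

Derivation:
Round 1 (k=10): L=6 R=14
Round 2 (k=42): L=14 R=85
Round 3 (k=32): L=85 R=169
Round 4 (k=7): L=169 R=243
Round 5 (k=31): L=243 R=221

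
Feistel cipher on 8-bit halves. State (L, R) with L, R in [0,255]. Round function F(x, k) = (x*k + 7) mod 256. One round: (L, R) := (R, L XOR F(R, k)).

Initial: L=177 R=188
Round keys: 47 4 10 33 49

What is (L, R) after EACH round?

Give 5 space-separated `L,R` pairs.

Answer: 188,58 58,83 83,127 127,53 53,83

Derivation:
Round 1 (k=47): L=188 R=58
Round 2 (k=4): L=58 R=83
Round 3 (k=10): L=83 R=127
Round 4 (k=33): L=127 R=53
Round 5 (k=49): L=53 R=83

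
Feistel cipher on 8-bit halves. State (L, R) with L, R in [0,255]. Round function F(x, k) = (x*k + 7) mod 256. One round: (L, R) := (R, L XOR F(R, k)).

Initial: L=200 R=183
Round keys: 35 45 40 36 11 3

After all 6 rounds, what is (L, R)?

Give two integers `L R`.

Answer: 159 219

Derivation:
Round 1 (k=35): L=183 R=196
Round 2 (k=45): L=196 R=204
Round 3 (k=40): L=204 R=35
Round 4 (k=36): L=35 R=63
Round 5 (k=11): L=63 R=159
Round 6 (k=3): L=159 R=219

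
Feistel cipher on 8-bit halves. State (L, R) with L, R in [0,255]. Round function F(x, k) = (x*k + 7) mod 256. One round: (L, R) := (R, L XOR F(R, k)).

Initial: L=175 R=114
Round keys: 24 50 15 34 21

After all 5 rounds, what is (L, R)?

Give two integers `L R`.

Answer: 158 119

Derivation:
Round 1 (k=24): L=114 R=24
Round 2 (k=50): L=24 R=197
Round 3 (k=15): L=197 R=138
Round 4 (k=34): L=138 R=158
Round 5 (k=21): L=158 R=119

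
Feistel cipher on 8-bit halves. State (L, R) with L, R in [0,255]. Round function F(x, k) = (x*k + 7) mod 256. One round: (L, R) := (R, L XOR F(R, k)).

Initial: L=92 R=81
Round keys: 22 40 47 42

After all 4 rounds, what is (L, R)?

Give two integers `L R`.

Answer: 136 41

Derivation:
Round 1 (k=22): L=81 R=161
Round 2 (k=40): L=161 R=126
Round 3 (k=47): L=126 R=136
Round 4 (k=42): L=136 R=41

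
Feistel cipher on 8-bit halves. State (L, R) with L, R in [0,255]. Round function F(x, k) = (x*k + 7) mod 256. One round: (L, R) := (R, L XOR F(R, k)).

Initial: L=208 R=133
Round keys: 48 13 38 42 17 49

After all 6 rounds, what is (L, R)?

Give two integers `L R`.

Answer: 157 112

Derivation:
Round 1 (k=48): L=133 R=39
Round 2 (k=13): L=39 R=135
Round 3 (k=38): L=135 R=54
Round 4 (k=42): L=54 R=100
Round 5 (k=17): L=100 R=157
Round 6 (k=49): L=157 R=112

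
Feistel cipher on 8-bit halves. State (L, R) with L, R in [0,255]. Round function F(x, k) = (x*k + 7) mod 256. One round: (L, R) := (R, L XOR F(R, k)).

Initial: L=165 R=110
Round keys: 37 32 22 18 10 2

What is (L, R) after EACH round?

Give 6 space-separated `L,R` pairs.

Round 1 (k=37): L=110 R=72
Round 2 (k=32): L=72 R=105
Round 3 (k=22): L=105 R=69
Round 4 (k=18): L=69 R=136
Round 5 (k=10): L=136 R=18
Round 6 (k=2): L=18 R=163

Answer: 110,72 72,105 105,69 69,136 136,18 18,163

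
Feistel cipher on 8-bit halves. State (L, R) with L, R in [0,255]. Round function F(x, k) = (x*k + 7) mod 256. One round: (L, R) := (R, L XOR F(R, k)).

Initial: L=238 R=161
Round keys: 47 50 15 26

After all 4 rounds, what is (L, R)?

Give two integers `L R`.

Round 1 (k=47): L=161 R=120
Round 2 (k=50): L=120 R=214
Round 3 (k=15): L=214 R=233
Round 4 (k=26): L=233 R=103

Answer: 233 103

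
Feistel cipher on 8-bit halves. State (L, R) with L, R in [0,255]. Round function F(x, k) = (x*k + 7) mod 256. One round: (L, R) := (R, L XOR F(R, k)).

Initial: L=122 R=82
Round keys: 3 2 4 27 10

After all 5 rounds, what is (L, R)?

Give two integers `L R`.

Answer: 20 107

Derivation:
Round 1 (k=3): L=82 R=135
Round 2 (k=2): L=135 R=71
Round 3 (k=4): L=71 R=164
Round 4 (k=27): L=164 R=20
Round 5 (k=10): L=20 R=107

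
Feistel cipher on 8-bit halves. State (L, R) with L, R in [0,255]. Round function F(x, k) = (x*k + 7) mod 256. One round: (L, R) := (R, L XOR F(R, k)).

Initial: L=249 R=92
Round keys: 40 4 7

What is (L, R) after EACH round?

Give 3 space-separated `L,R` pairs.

Answer: 92,158 158,35 35,98

Derivation:
Round 1 (k=40): L=92 R=158
Round 2 (k=4): L=158 R=35
Round 3 (k=7): L=35 R=98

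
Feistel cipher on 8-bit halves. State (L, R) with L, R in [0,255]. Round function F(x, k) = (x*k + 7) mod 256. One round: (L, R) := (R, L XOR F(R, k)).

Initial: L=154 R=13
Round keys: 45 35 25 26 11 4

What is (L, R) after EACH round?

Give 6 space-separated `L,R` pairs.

Round 1 (k=45): L=13 R=202
Round 2 (k=35): L=202 R=168
Round 3 (k=25): L=168 R=165
Round 4 (k=26): L=165 R=97
Round 5 (k=11): L=97 R=151
Round 6 (k=4): L=151 R=2

Answer: 13,202 202,168 168,165 165,97 97,151 151,2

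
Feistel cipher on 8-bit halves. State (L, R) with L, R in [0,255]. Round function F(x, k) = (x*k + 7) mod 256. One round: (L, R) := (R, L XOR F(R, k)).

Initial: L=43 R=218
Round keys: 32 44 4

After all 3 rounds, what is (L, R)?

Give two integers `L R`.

Round 1 (k=32): L=218 R=108
Round 2 (k=44): L=108 R=77
Round 3 (k=4): L=77 R=87

Answer: 77 87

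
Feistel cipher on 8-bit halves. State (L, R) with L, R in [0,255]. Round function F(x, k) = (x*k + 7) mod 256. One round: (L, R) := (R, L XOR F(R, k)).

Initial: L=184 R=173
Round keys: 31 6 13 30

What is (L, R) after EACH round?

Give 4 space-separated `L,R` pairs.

Round 1 (k=31): L=173 R=66
Round 2 (k=6): L=66 R=62
Round 3 (k=13): L=62 R=111
Round 4 (k=30): L=111 R=55

Answer: 173,66 66,62 62,111 111,55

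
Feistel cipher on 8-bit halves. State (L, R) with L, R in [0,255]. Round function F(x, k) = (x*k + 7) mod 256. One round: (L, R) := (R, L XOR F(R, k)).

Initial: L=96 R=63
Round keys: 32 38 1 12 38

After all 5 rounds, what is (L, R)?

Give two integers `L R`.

Answer: 113 127

Derivation:
Round 1 (k=32): L=63 R=135
Round 2 (k=38): L=135 R=46
Round 3 (k=1): L=46 R=178
Round 4 (k=12): L=178 R=113
Round 5 (k=38): L=113 R=127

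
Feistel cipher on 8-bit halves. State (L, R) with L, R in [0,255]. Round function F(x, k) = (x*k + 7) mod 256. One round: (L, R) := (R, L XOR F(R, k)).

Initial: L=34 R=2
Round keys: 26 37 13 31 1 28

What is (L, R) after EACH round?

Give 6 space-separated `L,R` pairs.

Round 1 (k=26): L=2 R=25
Round 2 (k=37): L=25 R=166
Round 3 (k=13): L=166 R=108
Round 4 (k=31): L=108 R=189
Round 5 (k=1): L=189 R=168
Round 6 (k=28): L=168 R=218

Answer: 2,25 25,166 166,108 108,189 189,168 168,218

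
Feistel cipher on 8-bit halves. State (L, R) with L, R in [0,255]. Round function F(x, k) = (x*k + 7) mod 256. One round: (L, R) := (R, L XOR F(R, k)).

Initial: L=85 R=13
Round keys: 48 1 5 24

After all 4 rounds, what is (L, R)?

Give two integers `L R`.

Answer: 153 123

Derivation:
Round 1 (k=48): L=13 R=34
Round 2 (k=1): L=34 R=36
Round 3 (k=5): L=36 R=153
Round 4 (k=24): L=153 R=123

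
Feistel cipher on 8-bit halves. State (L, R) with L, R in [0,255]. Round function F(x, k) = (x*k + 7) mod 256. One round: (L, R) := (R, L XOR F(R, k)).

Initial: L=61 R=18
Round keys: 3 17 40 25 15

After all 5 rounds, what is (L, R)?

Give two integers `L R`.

Answer: 171 67

Derivation:
Round 1 (k=3): L=18 R=0
Round 2 (k=17): L=0 R=21
Round 3 (k=40): L=21 R=79
Round 4 (k=25): L=79 R=171
Round 5 (k=15): L=171 R=67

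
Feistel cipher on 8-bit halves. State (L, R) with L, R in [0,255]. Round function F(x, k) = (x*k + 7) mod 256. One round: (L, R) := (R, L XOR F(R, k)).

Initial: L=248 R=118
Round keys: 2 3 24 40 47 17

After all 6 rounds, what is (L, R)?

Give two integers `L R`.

Round 1 (k=2): L=118 R=11
Round 2 (k=3): L=11 R=94
Round 3 (k=24): L=94 R=220
Round 4 (k=40): L=220 R=57
Round 5 (k=47): L=57 R=162
Round 6 (k=17): L=162 R=240

Answer: 162 240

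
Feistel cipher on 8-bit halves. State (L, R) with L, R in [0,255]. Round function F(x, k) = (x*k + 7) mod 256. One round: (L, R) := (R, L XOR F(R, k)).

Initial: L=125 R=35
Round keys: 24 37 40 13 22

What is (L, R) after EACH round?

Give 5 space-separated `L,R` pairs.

Answer: 35,50 50,98 98,101 101,74 74,6

Derivation:
Round 1 (k=24): L=35 R=50
Round 2 (k=37): L=50 R=98
Round 3 (k=40): L=98 R=101
Round 4 (k=13): L=101 R=74
Round 5 (k=22): L=74 R=6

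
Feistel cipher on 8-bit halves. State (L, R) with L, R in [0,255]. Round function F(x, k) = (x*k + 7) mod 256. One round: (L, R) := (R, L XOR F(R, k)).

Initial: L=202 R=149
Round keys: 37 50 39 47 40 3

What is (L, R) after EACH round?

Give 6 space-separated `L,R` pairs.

Round 1 (k=37): L=149 R=90
Round 2 (k=50): L=90 R=14
Round 3 (k=39): L=14 R=115
Round 4 (k=47): L=115 R=42
Round 5 (k=40): L=42 R=228
Round 6 (k=3): L=228 R=153

Answer: 149,90 90,14 14,115 115,42 42,228 228,153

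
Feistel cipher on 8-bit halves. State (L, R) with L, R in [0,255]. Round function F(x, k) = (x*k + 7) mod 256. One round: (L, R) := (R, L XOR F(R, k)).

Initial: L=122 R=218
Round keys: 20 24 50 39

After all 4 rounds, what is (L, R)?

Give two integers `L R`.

Round 1 (k=20): L=218 R=117
Round 2 (k=24): L=117 R=37
Round 3 (k=50): L=37 R=52
Round 4 (k=39): L=52 R=214

Answer: 52 214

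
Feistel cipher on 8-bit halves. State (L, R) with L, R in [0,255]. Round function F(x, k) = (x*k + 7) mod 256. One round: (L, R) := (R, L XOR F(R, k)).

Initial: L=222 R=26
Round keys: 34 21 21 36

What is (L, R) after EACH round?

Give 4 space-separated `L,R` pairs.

Round 1 (k=34): L=26 R=165
Round 2 (k=21): L=165 R=138
Round 3 (k=21): L=138 R=252
Round 4 (k=36): L=252 R=253

Answer: 26,165 165,138 138,252 252,253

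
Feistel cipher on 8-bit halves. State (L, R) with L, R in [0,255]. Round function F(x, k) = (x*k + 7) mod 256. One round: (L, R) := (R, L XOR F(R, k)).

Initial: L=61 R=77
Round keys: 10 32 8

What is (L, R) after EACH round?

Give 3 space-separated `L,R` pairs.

Answer: 77,52 52,202 202,99

Derivation:
Round 1 (k=10): L=77 R=52
Round 2 (k=32): L=52 R=202
Round 3 (k=8): L=202 R=99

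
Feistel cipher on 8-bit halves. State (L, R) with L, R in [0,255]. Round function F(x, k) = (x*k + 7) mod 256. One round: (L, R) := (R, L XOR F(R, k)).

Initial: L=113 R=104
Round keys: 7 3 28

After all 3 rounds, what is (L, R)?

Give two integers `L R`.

Round 1 (k=7): L=104 R=174
Round 2 (k=3): L=174 R=121
Round 3 (k=28): L=121 R=237

Answer: 121 237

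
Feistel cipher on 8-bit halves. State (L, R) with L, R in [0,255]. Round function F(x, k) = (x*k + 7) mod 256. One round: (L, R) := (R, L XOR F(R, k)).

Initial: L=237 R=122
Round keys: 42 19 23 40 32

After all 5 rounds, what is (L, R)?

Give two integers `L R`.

Round 1 (k=42): L=122 R=230
Round 2 (k=19): L=230 R=99
Round 3 (k=23): L=99 R=10
Round 4 (k=40): L=10 R=244
Round 5 (k=32): L=244 R=141

Answer: 244 141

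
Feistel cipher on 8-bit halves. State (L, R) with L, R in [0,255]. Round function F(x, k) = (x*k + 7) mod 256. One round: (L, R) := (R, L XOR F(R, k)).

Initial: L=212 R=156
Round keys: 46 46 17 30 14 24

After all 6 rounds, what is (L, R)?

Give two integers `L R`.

Round 1 (k=46): L=156 R=219
Round 2 (k=46): L=219 R=253
Round 3 (k=17): L=253 R=15
Round 4 (k=30): L=15 R=52
Round 5 (k=14): L=52 R=208
Round 6 (k=24): L=208 R=179

Answer: 208 179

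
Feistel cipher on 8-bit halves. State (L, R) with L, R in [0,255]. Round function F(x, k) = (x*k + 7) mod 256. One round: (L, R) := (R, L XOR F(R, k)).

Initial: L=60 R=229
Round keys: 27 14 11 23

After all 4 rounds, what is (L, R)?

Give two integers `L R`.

Answer: 251 114

Derivation:
Round 1 (k=27): L=229 R=18
Round 2 (k=14): L=18 R=230
Round 3 (k=11): L=230 R=251
Round 4 (k=23): L=251 R=114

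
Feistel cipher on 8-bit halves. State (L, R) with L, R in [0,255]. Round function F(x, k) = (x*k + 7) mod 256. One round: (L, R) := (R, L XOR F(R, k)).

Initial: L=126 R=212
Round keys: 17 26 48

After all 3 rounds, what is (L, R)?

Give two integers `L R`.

Answer: 157 18

Derivation:
Round 1 (k=17): L=212 R=101
Round 2 (k=26): L=101 R=157
Round 3 (k=48): L=157 R=18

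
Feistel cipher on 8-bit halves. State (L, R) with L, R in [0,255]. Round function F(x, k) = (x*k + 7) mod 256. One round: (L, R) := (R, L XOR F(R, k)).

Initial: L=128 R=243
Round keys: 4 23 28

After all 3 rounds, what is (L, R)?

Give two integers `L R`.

Round 1 (k=4): L=243 R=83
Round 2 (k=23): L=83 R=143
Round 3 (k=28): L=143 R=248

Answer: 143 248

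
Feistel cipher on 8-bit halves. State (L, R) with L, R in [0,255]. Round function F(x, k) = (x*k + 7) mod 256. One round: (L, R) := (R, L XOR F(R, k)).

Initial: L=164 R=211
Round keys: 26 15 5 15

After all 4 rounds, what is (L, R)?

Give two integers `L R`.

Answer: 33 99

Derivation:
Round 1 (k=26): L=211 R=209
Round 2 (k=15): L=209 R=149
Round 3 (k=5): L=149 R=33
Round 4 (k=15): L=33 R=99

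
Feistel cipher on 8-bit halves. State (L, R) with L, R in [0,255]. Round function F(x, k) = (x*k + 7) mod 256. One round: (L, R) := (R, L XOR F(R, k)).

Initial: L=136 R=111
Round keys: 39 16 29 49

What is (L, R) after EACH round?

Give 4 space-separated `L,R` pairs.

Round 1 (k=39): L=111 R=120
Round 2 (k=16): L=120 R=232
Round 3 (k=29): L=232 R=55
Round 4 (k=49): L=55 R=102

Answer: 111,120 120,232 232,55 55,102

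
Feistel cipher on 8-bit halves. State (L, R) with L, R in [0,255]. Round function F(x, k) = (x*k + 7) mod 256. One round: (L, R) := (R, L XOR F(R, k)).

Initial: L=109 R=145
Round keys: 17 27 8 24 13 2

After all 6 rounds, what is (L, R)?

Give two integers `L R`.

Round 1 (k=17): L=145 R=197
Round 2 (k=27): L=197 R=95
Round 3 (k=8): L=95 R=58
Round 4 (k=24): L=58 R=40
Round 5 (k=13): L=40 R=53
Round 6 (k=2): L=53 R=89

Answer: 53 89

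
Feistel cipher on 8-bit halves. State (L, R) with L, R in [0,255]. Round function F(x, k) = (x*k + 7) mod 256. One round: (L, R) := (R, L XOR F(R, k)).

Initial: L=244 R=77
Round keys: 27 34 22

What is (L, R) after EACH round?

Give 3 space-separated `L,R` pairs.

Round 1 (k=27): L=77 R=210
Round 2 (k=34): L=210 R=166
Round 3 (k=22): L=166 R=153

Answer: 77,210 210,166 166,153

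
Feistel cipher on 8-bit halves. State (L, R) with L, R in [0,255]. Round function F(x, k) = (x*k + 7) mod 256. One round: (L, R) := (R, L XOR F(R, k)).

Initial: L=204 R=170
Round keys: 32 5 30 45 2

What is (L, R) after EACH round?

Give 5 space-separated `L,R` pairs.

Answer: 170,139 139,20 20,212 212,95 95,17

Derivation:
Round 1 (k=32): L=170 R=139
Round 2 (k=5): L=139 R=20
Round 3 (k=30): L=20 R=212
Round 4 (k=45): L=212 R=95
Round 5 (k=2): L=95 R=17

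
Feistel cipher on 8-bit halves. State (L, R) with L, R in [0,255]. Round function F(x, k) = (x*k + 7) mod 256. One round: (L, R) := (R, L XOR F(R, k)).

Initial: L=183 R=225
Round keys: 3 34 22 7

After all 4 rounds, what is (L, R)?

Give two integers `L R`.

Answer: 26 189

Derivation:
Round 1 (k=3): L=225 R=29
Round 2 (k=34): L=29 R=0
Round 3 (k=22): L=0 R=26
Round 4 (k=7): L=26 R=189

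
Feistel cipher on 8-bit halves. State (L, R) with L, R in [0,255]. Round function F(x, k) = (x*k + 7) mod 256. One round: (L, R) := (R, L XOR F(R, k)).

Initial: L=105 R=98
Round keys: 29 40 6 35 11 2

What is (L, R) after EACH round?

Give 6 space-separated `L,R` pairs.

Round 1 (k=29): L=98 R=72
Round 2 (k=40): L=72 R=37
Round 3 (k=6): L=37 R=173
Round 4 (k=35): L=173 R=139
Round 5 (k=11): L=139 R=173
Round 6 (k=2): L=173 R=234

Answer: 98,72 72,37 37,173 173,139 139,173 173,234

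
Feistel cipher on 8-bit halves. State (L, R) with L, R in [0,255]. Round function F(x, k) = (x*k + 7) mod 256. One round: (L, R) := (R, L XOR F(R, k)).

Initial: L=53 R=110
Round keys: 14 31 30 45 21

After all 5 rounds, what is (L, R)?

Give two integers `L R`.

Round 1 (k=14): L=110 R=62
Round 2 (k=31): L=62 R=231
Round 3 (k=30): L=231 R=39
Round 4 (k=45): L=39 R=5
Round 5 (k=21): L=5 R=87

Answer: 5 87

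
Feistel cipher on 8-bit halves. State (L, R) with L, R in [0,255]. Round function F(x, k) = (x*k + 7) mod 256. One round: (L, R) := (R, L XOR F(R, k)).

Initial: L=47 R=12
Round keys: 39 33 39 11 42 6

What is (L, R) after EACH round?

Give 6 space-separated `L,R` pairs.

Round 1 (k=39): L=12 R=244
Round 2 (k=33): L=244 R=119
Round 3 (k=39): L=119 R=220
Round 4 (k=11): L=220 R=12
Round 5 (k=42): L=12 R=35
Round 6 (k=6): L=35 R=213

Answer: 12,244 244,119 119,220 220,12 12,35 35,213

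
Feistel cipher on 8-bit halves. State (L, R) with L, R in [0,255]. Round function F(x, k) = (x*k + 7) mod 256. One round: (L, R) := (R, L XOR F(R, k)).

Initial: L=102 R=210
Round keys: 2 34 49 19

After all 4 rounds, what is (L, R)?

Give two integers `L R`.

Answer: 231 191

Derivation:
Round 1 (k=2): L=210 R=205
Round 2 (k=34): L=205 R=147
Round 3 (k=49): L=147 R=231
Round 4 (k=19): L=231 R=191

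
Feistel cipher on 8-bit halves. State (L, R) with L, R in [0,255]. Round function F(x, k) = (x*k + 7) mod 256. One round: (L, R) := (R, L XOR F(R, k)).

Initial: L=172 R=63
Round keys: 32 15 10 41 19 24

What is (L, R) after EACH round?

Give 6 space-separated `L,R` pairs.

Answer: 63,75 75,83 83,14 14,22 22,167 167,185

Derivation:
Round 1 (k=32): L=63 R=75
Round 2 (k=15): L=75 R=83
Round 3 (k=10): L=83 R=14
Round 4 (k=41): L=14 R=22
Round 5 (k=19): L=22 R=167
Round 6 (k=24): L=167 R=185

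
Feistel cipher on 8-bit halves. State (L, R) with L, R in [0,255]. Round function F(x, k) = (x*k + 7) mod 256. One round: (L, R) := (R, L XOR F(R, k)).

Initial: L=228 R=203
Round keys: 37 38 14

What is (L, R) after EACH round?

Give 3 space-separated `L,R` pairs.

Answer: 203,186 186,104 104,13

Derivation:
Round 1 (k=37): L=203 R=186
Round 2 (k=38): L=186 R=104
Round 3 (k=14): L=104 R=13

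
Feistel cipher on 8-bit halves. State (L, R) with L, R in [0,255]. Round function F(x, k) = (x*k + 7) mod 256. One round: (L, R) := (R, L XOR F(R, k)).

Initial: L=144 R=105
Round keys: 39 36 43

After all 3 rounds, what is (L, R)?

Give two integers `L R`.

Round 1 (k=39): L=105 R=150
Round 2 (k=36): L=150 R=118
Round 3 (k=43): L=118 R=79

Answer: 118 79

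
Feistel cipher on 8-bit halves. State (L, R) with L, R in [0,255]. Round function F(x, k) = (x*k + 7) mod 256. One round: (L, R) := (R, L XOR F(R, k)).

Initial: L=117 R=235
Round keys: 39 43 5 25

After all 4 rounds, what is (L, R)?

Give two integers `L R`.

Round 1 (k=39): L=235 R=161
Round 2 (k=43): L=161 R=249
Round 3 (k=5): L=249 R=69
Round 4 (k=25): L=69 R=61

Answer: 69 61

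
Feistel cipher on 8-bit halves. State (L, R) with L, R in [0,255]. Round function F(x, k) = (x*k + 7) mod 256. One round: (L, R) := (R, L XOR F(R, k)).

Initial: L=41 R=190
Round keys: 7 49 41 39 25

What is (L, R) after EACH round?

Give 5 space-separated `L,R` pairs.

Round 1 (k=7): L=190 R=16
Round 2 (k=49): L=16 R=169
Round 3 (k=41): L=169 R=8
Round 4 (k=39): L=8 R=150
Round 5 (k=25): L=150 R=165

Answer: 190,16 16,169 169,8 8,150 150,165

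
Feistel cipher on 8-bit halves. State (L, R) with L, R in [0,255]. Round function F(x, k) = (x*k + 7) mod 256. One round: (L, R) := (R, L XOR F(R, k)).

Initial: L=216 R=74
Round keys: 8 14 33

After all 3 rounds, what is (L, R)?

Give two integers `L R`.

Answer: 147 117

Derivation:
Round 1 (k=8): L=74 R=143
Round 2 (k=14): L=143 R=147
Round 3 (k=33): L=147 R=117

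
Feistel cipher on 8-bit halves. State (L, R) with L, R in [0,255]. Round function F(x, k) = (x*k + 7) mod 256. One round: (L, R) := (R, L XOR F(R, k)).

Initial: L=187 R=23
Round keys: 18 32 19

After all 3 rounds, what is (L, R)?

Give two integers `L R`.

Answer: 208 105

Derivation:
Round 1 (k=18): L=23 R=30
Round 2 (k=32): L=30 R=208
Round 3 (k=19): L=208 R=105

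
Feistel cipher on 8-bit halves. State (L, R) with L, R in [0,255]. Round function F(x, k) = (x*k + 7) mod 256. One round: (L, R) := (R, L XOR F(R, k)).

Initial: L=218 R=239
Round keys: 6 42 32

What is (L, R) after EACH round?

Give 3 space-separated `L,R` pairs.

Round 1 (k=6): L=239 R=123
Round 2 (k=42): L=123 R=218
Round 3 (k=32): L=218 R=60

Answer: 239,123 123,218 218,60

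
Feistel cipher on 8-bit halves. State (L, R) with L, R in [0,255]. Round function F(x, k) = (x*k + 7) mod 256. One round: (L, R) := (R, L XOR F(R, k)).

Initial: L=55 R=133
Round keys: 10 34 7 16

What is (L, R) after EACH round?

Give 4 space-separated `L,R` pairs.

Answer: 133,14 14,102 102,223 223,145

Derivation:
Round 1 (k=10): L=133 R=14
Round 2 (k=34): L=14 R=102
Round 3 (k=7): L=102 R=223
Round 4 (k=16): L=223 R=145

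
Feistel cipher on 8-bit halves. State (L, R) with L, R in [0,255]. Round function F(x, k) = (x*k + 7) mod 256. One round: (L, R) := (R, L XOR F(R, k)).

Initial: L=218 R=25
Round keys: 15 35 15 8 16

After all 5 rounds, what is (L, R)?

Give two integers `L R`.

Round 1 (k=15): L=25 R=164
Round 2 (k=35): L=164 R=106
Round 3 (k=15): L=106 R=153
Round 4 (k=8): L=153 R=165
Round 5 (k=16): L=165 R=206

Answer: 165 206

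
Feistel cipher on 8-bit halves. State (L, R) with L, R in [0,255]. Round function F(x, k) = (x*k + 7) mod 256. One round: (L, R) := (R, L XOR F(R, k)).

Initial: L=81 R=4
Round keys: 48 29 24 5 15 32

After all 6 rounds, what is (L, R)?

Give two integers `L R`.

Answer: 43 210

Derivation:
Round 1 (k=48): L=4 R=150
Round 2 (k=29): L=150 R=1
Round 3 (k=24): L=1 R=137
Round 4 (k=5): L=137 R=181
Round 5 (k=15): L=181 R=43
Round 6 (k=32): L=43 R=210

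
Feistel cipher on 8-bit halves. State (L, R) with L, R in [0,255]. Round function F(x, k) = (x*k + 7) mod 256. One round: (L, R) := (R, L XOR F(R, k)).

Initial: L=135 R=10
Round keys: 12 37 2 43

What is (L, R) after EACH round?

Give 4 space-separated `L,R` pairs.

Answer: 10,248 248,213 213,73 73,159

Derivation:
Round 1 (k=12): L=10 R=248
Round 2 (k=37): L=248 R=213
Round 3 (k=2): L=213 R=73
Round 4 (k=43): L=73 R=159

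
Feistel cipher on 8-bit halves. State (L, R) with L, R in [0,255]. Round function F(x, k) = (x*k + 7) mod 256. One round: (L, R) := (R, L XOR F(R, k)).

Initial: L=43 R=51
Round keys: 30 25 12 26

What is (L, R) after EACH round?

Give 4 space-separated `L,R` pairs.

Answer: 51,42 42,18 18,245 245,251

Derivation:
Round 1 (k=30): L=51 R=42
Round 2 (k=25): L=42 R=18
Round 3 (k=12): L=18 R=245
Round 4 (k=26): L=245 R=251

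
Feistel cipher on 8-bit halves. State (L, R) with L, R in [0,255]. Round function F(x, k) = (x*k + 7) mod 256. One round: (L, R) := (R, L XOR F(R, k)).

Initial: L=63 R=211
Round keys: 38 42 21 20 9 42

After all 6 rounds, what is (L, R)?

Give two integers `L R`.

Round 1 (k=38): L=211 R=102
Round 2 (k=42): L=102 R=16
Round 3 (k=21): L=16 R=49
Round 4 (k=20): L=49 R=203
Round 5 (k=9): L=203 R=27
Round 6 (k=42): L=27 R=190

Answer: 27 190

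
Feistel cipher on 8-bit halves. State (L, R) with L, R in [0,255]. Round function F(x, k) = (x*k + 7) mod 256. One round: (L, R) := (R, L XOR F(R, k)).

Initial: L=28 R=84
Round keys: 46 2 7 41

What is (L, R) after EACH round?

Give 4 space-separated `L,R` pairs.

Round 1 (k=46): L=84 R=3
Round 2 (k=2): L=3 R=89
Round 3 (k=7): L=89 R=117
Round 4 (k=41): L=117 R=157

Answer: 84,3 3,89 89,117 117,157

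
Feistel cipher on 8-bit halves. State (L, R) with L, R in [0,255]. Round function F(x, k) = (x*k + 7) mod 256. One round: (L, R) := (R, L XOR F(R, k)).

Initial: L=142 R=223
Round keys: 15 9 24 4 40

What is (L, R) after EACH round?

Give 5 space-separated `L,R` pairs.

Round 1 (k=15): L=223 R=150
Round 2 (k=9): L=150 R=146
Round 3 (k=24): L=146 R=33
Round 4 (k=4): L=33 R=25
Round 5 (k=40): L=25 R=206

Answer: 223,150 150,146 146,33 33,25 25,206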